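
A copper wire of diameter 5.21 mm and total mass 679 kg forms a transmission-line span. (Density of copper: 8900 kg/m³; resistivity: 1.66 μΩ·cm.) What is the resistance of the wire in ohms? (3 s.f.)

ρ = 1.66 μΩ·cm = 1.66×10^-8 Ω·m
A = π(d/2)² = π(2.6050e-03 m)² = 2.1319e-05 m²
L = m/(density·A) = 679/(8900×2.1319e-05) = 3579 m
R = ρL/A = (1.66×10^-8)(3579)/(2.1319e-05) = 2.79 Ω

2.79 Ω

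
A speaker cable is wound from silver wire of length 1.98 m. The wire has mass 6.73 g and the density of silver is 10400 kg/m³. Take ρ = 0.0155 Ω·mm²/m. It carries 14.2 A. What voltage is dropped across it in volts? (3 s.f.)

1.33 V

ρ = 0.0155 Ω·mm²/m = 1.55×10^-8 Ω·m
A = m/(density·L) = 0.00673/(10400×1.98) = 3.2683e-07 m²
R = ρL/A = (1.55×10^-8)(1.98)/(3.2683e-07) = 0.0939 Ω
V = IR = 14.2 × 0.0939 = 1.33 V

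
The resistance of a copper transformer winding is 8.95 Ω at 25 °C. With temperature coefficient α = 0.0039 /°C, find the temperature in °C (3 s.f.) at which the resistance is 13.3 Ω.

150 °C

R = R₀(1 + α(T − T₀)) ⇒ T = T₀ + (R/R₀ − 1)/α
T = 25 + (13.3/8.95 − 1)/0.0039 = 25 + (0.486)/0.0039 = 150 °C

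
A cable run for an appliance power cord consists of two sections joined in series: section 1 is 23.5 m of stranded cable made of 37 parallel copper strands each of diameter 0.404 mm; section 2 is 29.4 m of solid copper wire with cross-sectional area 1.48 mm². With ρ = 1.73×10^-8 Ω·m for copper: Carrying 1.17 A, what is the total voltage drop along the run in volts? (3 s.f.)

Section 1: A_strand = π(2.0200e-04)² = 1.282e-07 m²; R₁ = ρL/(N·A_s) = (1.73×10^-8)(23.5)/(37×1.282e-07) = 0.08572 Ω
Section 2: A = 1.48 mm² = 1.480e-06 m²
R₂ = (1.73×10^-8)(29.4)/(1.480e-06) = 0.3437 Ω
R = R₁ + R₂ = 0.4294 Ω
V = IR = 1.17 × 0.4294 = 0.502 V

0.502 V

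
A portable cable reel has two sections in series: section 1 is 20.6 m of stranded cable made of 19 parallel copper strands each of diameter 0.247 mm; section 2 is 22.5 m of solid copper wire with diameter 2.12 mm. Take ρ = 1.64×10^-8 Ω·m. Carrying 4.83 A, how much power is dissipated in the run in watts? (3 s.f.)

11.1 W

Section 1: A_strand = π(1.2350e-04)² = 4.792e-08 m²; R₁ = ρL/(N·A_s) = (1.64×10^-8)(20.6)/(19×4.792e-08) = 0.3711 Ω
Section 2: A = π(d/2)² = π(1.0600e-03 m)² = 3.530e-06 m²
R₂ = (1.64×10^-8)(22.5)/(3.530e-06) = 0.1045 Ω
R = R₁ + R₂ = 0.4756 Ω
P = I²R = (4.83)² × 0.4756 = 11.1 W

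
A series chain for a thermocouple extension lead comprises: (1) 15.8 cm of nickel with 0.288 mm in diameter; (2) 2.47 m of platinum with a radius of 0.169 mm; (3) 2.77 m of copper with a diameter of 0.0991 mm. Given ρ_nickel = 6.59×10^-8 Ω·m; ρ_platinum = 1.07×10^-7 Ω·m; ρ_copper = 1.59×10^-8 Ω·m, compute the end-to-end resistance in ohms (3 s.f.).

Seg 1: A = π(d/2)² = π(1.4400e-04 m)² = 6.514e-08 m²
R_1 = (6.59×10^-8)(0.158)/(6.514e-08) = 0.1598 Ω
Seg 2: A = πr² = π(1.6900e-04 m)² = 8.973e-08 m²
R_2 = (1.07×10^-7)(2.47)/(8.973e-08) = 2.945 Ω
Seg 3: A = π(d/2)² = π(4.9550e-05 m)² = 7.713e-09 m²
R_3 = (1.59×10^-8)(2.77)/(7.713e-09) = 5.71 Ω
R_total = R_1 + R_2 + R_3 = 8.82 Ω

8.82 Ω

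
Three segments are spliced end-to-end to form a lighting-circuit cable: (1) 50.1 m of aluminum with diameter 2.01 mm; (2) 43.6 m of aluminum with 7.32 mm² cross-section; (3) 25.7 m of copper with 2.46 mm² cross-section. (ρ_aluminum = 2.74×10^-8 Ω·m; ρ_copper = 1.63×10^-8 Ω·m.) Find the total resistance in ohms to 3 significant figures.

Seg 1: A = π(d/2)² = π(1.0050e-03 m)² = 3.173e-06 m²
R_1 = (2.74×10^-8)(50.1)/(3.173e-06) = 0.4326 Ω
Seg 2: A = 7.32 mm² = 7.320e-06 m²
R_2 = (2.74×10^-8)(43.6)/(7.320e-06) = 0.1632 Ω
Seg 3: A = 2.46 mm² = 2.460e-06 m²
R_3 = (1.63×10^-8)(25.7)/(2.460e-06) = 0.1703 Ω
R_total = R_1 + R_2 + R_3 = 0.766 Ω

0.766 Ω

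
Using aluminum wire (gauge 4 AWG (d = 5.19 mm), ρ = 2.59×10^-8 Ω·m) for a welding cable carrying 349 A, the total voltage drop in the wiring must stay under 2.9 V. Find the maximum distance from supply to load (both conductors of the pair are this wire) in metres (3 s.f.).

A = π(5.19/2 mm)² = π(2.5950e-03 m)² = 2.116e-05 m²
L_max = V_max·A/(2·ρI) = (2.9)(2.116e-05)/(2×2.59×10^-8×349) = 3.39 m

3.39 m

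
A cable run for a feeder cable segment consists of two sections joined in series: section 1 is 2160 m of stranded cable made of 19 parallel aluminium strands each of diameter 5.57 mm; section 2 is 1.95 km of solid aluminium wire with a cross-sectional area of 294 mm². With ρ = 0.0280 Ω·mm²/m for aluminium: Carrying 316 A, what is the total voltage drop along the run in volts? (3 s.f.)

100 V

ρ = 0.0280 Ω·mm²/m = 2.80×10^-8 Ω·m
Section 1: A_strand = π(2.7850e-03)² = 2.437e-05 m²; R₁ = ρL/(N·A_s) = (2.80×10^-8)(2160)/(19×2.437e-05) = 0.1306 Ω
Section 2: A = 294 mm² = 2.940e-04 m²
R₂ = (2.80×10^-8)(1950)/(2.940e-04) = 0.1857 Ω
R = R₁ + R₂ = 0.3163 Ω
V = IR = 316 × 0.3163 = 100 V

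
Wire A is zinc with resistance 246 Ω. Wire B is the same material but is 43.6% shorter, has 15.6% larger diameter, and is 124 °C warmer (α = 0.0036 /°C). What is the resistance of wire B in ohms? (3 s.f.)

R ∝ ρL/d² with ρ ∝ (1+αΔT), so R_B/R_A = (1 − 43.6/100) × (1 + 15.6/100)⁻² × (1 + 0.0036×124)
= 0.564 × 0.7483 × 1.446 = 0.6105
R_B = 0.6105 × 246 = 150 Ω

150 Ω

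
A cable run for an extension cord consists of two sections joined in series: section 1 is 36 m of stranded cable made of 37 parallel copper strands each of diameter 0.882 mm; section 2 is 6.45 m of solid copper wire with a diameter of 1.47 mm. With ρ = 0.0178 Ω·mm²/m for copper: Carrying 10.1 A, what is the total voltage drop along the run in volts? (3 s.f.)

ρ = 0.0178 Ω·mm²/m = 1.78×10^-8 Ω·m
Section 1: A_strand = π(4.4100e-04)² = 6.110e-07 m²; R₁ = ρL/(N·A_s) = (1.78×10^-8)(36)/(37×6.110e-07) = 0.02835 Ω
Section 2: A = π(d/2)² = π(7.3500e-04 m)² = 1.697e-06 m²
R₂ = (1.78×10^-8)(6.45)/(1.697e-06) = 0.06765 Ω
R = R₁ + R₂ = 0.09599 Ω
V = IR = 10.1 × 0.09599 = 0.970 V

0.970 V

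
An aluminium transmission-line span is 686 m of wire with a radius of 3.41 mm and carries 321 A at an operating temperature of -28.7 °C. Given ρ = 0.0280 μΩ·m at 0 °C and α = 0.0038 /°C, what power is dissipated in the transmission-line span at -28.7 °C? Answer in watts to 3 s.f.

ρ = 0.0280 μΩ·m = 2.80×10^-8 Ω·m
A = πr² = π(3.4100e-03 m)² = 3.653e-05 m²
R₍0₎ = ρL/A = (2.80×10^-8)(686)/(3.653e-05) = 0.5258 Ω
R₍-28.7₎ = R₍0₎(1 + αΔT) = 0.5258 × (1 + 0.0038×-28.7) = 0.4685 Ω
P = I²R = (321)² × 0.4685 = 48300 W

48300 W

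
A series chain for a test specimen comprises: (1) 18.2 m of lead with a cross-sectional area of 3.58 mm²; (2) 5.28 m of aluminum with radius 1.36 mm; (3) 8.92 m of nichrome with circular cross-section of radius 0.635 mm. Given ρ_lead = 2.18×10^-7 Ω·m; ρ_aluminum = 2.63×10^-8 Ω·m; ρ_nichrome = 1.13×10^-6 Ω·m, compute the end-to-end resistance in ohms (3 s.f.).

9.09 Ω

Seg 1: A = 3.58 mm² = 3.580e-06 m²
R_1 = (2.18×10^-7)(18.2)/(3.580e-06) = 1.108 Ω
Seg 2: A = πr² = π(1.3600e-03 m)² = 5.811e-06 m²
R_2 = (2.63×10^-8)(5.28)/(5.811e-06) = 0.0239 Ω
Seg 3: A = πr² = π(6.3500e-04 m)² = 1.267e-06 m²
R_3 = (1.13×10^-6)(8.92)/(1.267e-06) = 7.957 Ω
R_total = R_1 + R_2 + R_3 = 9.09 Ω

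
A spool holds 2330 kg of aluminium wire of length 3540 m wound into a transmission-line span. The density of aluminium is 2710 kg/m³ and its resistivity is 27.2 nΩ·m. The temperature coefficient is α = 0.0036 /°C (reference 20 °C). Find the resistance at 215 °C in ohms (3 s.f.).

0.675 Ω

ρ = 27.2 nΩ·m = 2.72×10^-8 Ω·m
A = m/(density·L) = 2330/(2710×3540) = 2.4288e-04 m²
R = ρL/A = (2.72×10^-8)(3540)/(2.4288e-04) = 0.3965 Ω
R(215 °C) = 0.3965 × (1 + 0.0036×195) = 0.675 Ω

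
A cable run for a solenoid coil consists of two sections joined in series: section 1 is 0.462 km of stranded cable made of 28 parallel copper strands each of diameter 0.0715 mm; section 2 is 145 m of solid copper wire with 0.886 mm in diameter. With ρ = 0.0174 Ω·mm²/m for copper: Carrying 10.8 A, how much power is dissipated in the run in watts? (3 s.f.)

8820 W

ρ = 0.0174 Ω·mm²/m = 1.74×10^-8 Ω·m
Section 1: A_strand = π(3.5750e-05)² = 4.015e-09 m²; R₁ = ρL/(N·A_s) = (1.74×10^-8)(462)/(28×4.015e-09) = 71.5 Ω
Section 2: A = π(d/2)² = π(4.4300e-04 m)² = 6.165e-07 m²
R₂ = (1.74×10^-8)(145)/(6.165e-07) = 4.092 Ω
R = R₁ + R₂ = 75.6 Ω
P = I²R = (10.8)² × 75.6 = 8820 W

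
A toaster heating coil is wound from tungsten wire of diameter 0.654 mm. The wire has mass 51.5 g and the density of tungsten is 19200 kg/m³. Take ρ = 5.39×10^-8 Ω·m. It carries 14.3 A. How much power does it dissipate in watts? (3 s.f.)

A = π(d/2)² = π(3.2700e-04 m)² = 3.3593e-07 m²
L = m/(density·A) = 0.0515/(19200×3.3593e-07) = 7.985 m
R = ρL/A = (5.39×10^-8)(7.985)/(3.3593e-07) = 1.281 Ω
P = I²R = (14.3)² × 1.281 = 262 W

262 W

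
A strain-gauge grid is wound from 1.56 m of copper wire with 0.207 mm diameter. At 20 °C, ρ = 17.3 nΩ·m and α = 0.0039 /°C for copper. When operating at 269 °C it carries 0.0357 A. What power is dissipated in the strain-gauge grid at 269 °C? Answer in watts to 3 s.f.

0.00201 W

ρ = 17.3 nΩ·m = 1.73×10^-8 Ω·m
A = π(d/2)² = π(1.0350e-04 m)² = 3.365e-08 m²
R₍20₎ = ρL/A = (1.73×10^-8)(1.56)/(3.365e-08) = 0.8019 Ω
R₍269₎ = R₍20₎(1 + αΔT) = 0.8019 × (1 + 0.0039×249) = 1.581 Ω
P = I²R = (0.0357)² × 1.581 = 0.00201 W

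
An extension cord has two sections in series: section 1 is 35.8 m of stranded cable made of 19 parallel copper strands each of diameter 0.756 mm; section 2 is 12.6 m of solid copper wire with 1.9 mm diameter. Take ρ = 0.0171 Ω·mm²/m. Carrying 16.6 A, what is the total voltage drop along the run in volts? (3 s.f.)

ρ = 0.0171 Ω·mm²/m = 1.71×10^-8 Ω·m
Section 1: A_strand = π(3.7800e-04)² = 4.489e-07 m²; R₁ = ρL/(N·A_s) = (1.71×10^-8)(35.8)/(19×4.489e-07) = 0.07178 Ω
Section 2: A = π(d/2)² = π(9.5000e-04 m)² = 2.835e-06 m²
R₂ = (1.71×10^-8)(12.6)/(2.835e-06) = 0.07599 Ω
R = R₁ + R₂ = 0.1478 Ω
V = IR = 16.6 × 0.1478 = 2.45 V

2.45 V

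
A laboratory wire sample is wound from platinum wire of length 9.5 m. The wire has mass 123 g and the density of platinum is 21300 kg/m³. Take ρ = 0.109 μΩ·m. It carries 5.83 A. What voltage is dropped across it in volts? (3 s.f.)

9.93 V

ρ = 0.109 μΩ·m = 1.09×10^-7 Ω·m
A = m/(density·L) = 0.123/(21300×9.5) = 6.0786e-07 m²
R = ρL/A = (1.09×10^-7)(9.5)/(6.0786e-07) = 1.704 Ω
V = IR = 5.83 × 1.704 = 9.93 V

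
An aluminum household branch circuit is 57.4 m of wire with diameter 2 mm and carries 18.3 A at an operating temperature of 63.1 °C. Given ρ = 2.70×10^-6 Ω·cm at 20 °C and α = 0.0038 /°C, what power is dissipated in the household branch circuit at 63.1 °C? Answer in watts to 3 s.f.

ρ = 2.70×10^-6 Ω·cm = 2.70×10^-8 Ω·m
A = π(d/2)² = π(1.0000e-03 m)² = 3.142e-06 m²
R₍20₎ = ρL/A = (2.70×10^-8)(57.4)/(3.142e-06) = 0.4933 Ω
R₍63.1₎ = R₍20₎(1 + αΔT) = 0.4933 × (1 + 0.0038×43.1) = 0.5741 Ω
P = I²R = (18.3)² × 0.5741 = 192 W

192 W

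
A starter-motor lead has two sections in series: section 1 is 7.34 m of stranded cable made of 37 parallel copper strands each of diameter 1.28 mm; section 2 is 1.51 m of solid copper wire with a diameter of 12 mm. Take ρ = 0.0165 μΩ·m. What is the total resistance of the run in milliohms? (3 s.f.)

2.76 mΩ

ρ = 0.0165 μΩ·m = 1.65×10^-8 Ω·m
Section 1: A_strand = π(6.4000e-04)² = 1.287e-06 m²; R₁ = ρL/(N·A_s) = (1.65×10^-8)(7.34)/(37×1.287e-06) = 0.002544 Ω
Section 2: A = π(d/2)² = π(6.0000e-03 m)² = 1.131e-04 m²
R₂ = (1.65×10^-8)(1.51)/(1.131e-04) = 2.203×10^-4 Ω
R = R₁ + R₂ = 2.76 mΩ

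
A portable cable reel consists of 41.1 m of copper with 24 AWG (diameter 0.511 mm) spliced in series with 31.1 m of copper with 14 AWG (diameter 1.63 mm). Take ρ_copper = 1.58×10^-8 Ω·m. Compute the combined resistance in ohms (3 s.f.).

Segment 1: A = π(0.511/2 mm)² = π(2.5550e-04 m)² = 2.051e-07 m²
R₁ = ρL/A = (1.58×10^-8)(41.1)/(2.051e-07) = 3.166 Ω
Segment 2: A = π(1.63/2 mm)² = π(8.1500e-04 m)² = 2.087e-06 m²
R₂ = (1.58×10^-8)(31.1)/(2.087e-06) = 0.2355 Ω
R = R₁ + R₂ = 3.40 Ω

3.40 Ω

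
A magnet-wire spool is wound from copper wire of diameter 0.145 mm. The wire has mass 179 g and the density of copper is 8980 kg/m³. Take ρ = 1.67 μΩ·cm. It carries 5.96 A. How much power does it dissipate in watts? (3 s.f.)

ρ = 1.67 μΩ·cm = 1.67×10^-8 Ω·m
A = π(d/2)² = π(7.2500e-05 m)² = 1.6513e-08 m²
L = m/(density·A) = 0.179/(8980×1.6513e-08) = 1207 m
R = ρL/A = (1.67×10^-8)(1207)/(1.6513e-08) = 1221 Ω
P = I²R = (5.96)² × 1221 = 43400 W

43400 W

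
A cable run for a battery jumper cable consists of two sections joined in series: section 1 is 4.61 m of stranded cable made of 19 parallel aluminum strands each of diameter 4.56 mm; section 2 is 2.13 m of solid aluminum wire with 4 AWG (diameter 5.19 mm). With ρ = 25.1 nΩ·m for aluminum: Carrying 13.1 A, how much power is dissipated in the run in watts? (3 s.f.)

0.498 W

ρ = 25.1 nΩ·m = 2.51×10^-8 Ω·m
Section 1: A_strand = π(2.2800e-03)² = 1.633e-05 m²; R₁ = ρL/(N·A_s) = (2.51×10^-8)(4.61)/(19×1.633e-05) = 3.729×10^-4 Ω
Section 2: A = π(5.19/2 mm)² = π(2.5950e-03 m)² = 2.116e-05 m²
R₂ = (2.51×10^-8)(2.13)/(2.116e-05) = 0.002527 Ω
R = R₁ + R₂ = 0.0029 Ω
P = I²R = (13.1)² × 0.0029 = 0.498 W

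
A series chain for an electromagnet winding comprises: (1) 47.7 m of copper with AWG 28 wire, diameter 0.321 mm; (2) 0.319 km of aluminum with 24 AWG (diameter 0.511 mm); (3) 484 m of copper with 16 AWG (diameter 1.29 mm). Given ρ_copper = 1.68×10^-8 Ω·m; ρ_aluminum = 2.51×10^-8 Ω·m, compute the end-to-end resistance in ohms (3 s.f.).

Seg 1: A = π(0.321/2 mm)² = π(1.6050e-04 m)² = 8.093e-08 m²
R_1 = (1.68×10^-8)(47.7)/(8.093e-08) = 9.902 Ω
Seg 2: A = π(0.511/2 mm)² = π(2.5550e-04 m)² = 2.051e-07 m²
R_2 = (2.51×10^-8)(319)/(2.051e-07) = 39.04 Ω
Seg 3: A = π(1.29/2 mm)² = π(6.4500e-04 m)² = 1.307e-06 m²
R_3 = (1.68×10^-8)(484)/(1.307e-06) = 6.221 Ω
R_total = R_1 + R_2 + R_3 = 55.2 Ω

55.2 Ω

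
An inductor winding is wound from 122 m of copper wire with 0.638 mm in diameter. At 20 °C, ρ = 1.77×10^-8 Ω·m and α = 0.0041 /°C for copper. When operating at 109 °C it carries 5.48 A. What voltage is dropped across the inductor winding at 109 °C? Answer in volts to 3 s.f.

50.5 V

A = π(d/2)² = π(3.1900e-04 m)² = 3.197e-07 m²
R₍20₎ = ρL/A = (1.77×10^-8)(122)/(3.197e-07) = 6.755 Ω
R₍109₎ = R₍20₎(1 + αΔT) = 6.755 × (1 + 0.0041×89) = 9.219 Ω
V = IR = 5.48 × 9.219 = 50.5 V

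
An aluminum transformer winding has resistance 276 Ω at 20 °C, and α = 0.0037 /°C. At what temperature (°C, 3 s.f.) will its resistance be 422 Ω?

R = R₀(1 + α(T − T₀)) ⇒ T = T₀ + (R/R₀ − 1)/α
T = 20 + (422/276 − 1)/0.0037 = 20 + (0.529)/0.0037 = 163 °C

163 °C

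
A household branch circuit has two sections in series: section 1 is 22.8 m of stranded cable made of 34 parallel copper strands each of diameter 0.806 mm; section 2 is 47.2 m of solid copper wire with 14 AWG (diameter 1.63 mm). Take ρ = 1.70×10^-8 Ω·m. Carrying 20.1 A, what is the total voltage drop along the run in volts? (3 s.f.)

8.18 V

Section 1: A_strand = π(4.0300e-04)² = 5.102e-07 m²; R₁ = ρL/(N·A_s) = (1.70×10^-8)(22.8)/(34×5.102e-07) = 0.02234 Ω
Section 2: A = π(1.63/2 mm)² = π(8.1500e-04 m)² = 2.087e-06 m²
R₂ = (1.70×10^-8)(47.2)/(2.087e-06) = 0.3845 Ω
R = R₁ + R₂ = 0.4069 Ω
V = IR = 20.1 × 0.4069 = 8.18 V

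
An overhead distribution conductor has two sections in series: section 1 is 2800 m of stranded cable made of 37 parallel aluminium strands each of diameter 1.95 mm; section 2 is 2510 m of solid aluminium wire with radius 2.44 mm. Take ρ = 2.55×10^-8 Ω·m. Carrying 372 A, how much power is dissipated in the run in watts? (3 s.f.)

Section 1: A_strand = π(9.7500e-04)² = 2.986e-06 m²; R₁ = ρL/(N·A_s) = (2.55×10^-8)(2800)/(37×2.986e-06) = 0.6462 Ω
Section 2: A = πr² = π(2.4400e-03 m)² = 1.870e-05 m²
R₂ = (2.55×10^-8)(2510)/(1.870e-05) = 3.422 Ω
R = R₁ + R₂ = 4.068 Ω
P = I²R = (372)² × 4.068 = 5.63×10^5 W

5.63×10^5 W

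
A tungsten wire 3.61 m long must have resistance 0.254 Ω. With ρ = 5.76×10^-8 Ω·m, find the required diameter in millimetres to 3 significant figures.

1.02 mm

A = ρL/R = (5.76×10^-8)(3.61)/(0.254) = 8.186e-07 m²
d = 2√(A/π) = 1.021e-03 m = 1.02 mm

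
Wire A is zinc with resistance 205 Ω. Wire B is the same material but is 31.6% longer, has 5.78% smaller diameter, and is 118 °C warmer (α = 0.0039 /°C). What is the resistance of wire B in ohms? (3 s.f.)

R ∝ ρL/d² with ρ ∝ (1+αΔT), so R_B/R_A = (1 + 31.6/100) × (1 − 5.78/100)⁻² × (1 + 0.0039×118)
= 1.316 × 1.127 × 1.46 = 2.165
R_B = 2.165 × 205 = 444 Ω

444 Ω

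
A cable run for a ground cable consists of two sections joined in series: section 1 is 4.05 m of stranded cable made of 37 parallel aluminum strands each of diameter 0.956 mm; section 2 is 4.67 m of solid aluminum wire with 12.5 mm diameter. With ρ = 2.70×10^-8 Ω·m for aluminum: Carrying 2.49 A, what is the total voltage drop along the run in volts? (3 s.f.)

0.0128 V

Section 1: A_strand = π(4.7800e-04)² = 7.178e-07 m²; R₁ = ρL/(N·A_s) = (2.70×10^-8)(4.05)/(37×7.178e-07) = 0.004117 Ω
Section 2: A = π(d/2)² = π(6.2500e-03 m)² = 1.227e-04 m²
R₂ = (2.70×10^-8)(4.67)/(1.227e-04) = 0.001027 Ω
R = R₁ + R₂ = 0.005145 Ω
V = IR = 2.49 × 0.005145 = 0.0128 V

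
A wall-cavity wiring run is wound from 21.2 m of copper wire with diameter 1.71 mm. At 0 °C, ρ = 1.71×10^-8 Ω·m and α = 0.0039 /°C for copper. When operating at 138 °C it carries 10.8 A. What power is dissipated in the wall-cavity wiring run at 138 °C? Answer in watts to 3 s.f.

28.3 W

A = π(d/2)² = π(8.5500e-04 m)² = 2.297e-06 m²
R₍0₎ = ρL/A = (1.71×10^-8)(21.2)/(2.297e-06) = 0.1579 Ω
R₍138₎ = R₍0₎(1 + αΔT) = 0.1579 × (1 + 0.0039×138) = 0.2428 Ω
P = I²R = (10.8)² × 0.2428 = 28.3 W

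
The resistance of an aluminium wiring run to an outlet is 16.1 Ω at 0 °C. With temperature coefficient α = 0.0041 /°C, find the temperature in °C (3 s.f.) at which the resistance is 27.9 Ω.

R = R₀(1 + α(T − T₀)) ⇒ T = T₀ + (R/R₀ − 1)/α
T = 0 + (27.9/16.1 − 1)/0.0041 = 0 + (0.7329)/0.0041 = 179 °C

179 °C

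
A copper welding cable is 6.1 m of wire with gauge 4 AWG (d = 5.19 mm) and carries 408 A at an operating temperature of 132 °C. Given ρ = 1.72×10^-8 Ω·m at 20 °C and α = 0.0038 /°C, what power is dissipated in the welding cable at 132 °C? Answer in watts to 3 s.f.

A = π(5.19/2 mm)² = π(2.5950e-03 m)² = 2.116e-05 m²
R₍20₎ = ρL/A = (1.72×10^-8)(6.1)/(2.116e-05) = 0.004959 Ω
R₍132₎ = R₍20₎(1 + αΔT) = 0.004959 × (1 + 0.0038×112) = 0.00707 Ω
P = I²R = (408)² × 0.00707 = 1180 W

1180 W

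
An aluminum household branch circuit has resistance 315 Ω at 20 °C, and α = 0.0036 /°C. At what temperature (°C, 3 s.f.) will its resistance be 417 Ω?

R = R₀(1 + α(T − T₀)) ⇒ T = T₀ + (R/R₀ − 1)/α
T = 20 + (417/315 − 1)/0.0036 = 20 + (0.3238)/0.0036 = 110 °C

110 °C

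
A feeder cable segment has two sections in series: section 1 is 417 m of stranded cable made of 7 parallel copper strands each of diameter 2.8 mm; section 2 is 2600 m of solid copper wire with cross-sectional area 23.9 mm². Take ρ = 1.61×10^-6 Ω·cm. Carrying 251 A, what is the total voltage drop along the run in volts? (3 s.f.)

ρ = 1.61×10^-6 Ω·cm = 1.61×10^-8 Ω·m
Section 1: A_strand = π(1.4000e-03)² = 6.158e-06 m²; R₁ = ρL/(N·A_s) = (1.61×10^-8)(417)/(7×6.158e-06) = 0.1558 Ω
Section 2: A = 23.9 mm² = 2.390e-05 m²
R₂ = (1.61×10^-8)(2600)/(2.390e-05) = 1.751 Ω
R = R₁ + R₂ = 1.907 Ω
V = IR = 251 × 1.907 = 479 V

479 V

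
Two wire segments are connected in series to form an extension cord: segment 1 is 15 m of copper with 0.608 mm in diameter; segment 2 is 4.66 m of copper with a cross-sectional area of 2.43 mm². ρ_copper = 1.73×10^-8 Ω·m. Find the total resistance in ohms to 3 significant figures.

Segment 1: A = π(d/2)² = π(3.0400e-04 m)² = 2.903e-07 m²
R₁ = ρL/A = (1.73×10^-8)(15)/(2.903e-07) = 0.8938 Ω
Segment 2: A = 2.43 mm² = 2.430e-06 m²
R₂ = (1.73×10^-8)(4.66)/(2.430e-06) = 0.03318 Ω
R = R₁ + R₂ = 0.927 Ω

0.927 Ω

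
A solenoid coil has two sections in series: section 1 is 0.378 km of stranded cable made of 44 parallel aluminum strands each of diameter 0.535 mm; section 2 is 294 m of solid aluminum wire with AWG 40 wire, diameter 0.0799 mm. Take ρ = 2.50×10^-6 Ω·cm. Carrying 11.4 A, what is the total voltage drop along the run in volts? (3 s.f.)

ρ = 2.50×10^-6 Ω·cm = 2.50×10^-8 Ω·m
Section 1: A_strand = π(2.6750e-04)² = 2.248e-07 m²; R₁ = ρL/(N·A_s) = (2.50×10^-8)(378)/(44×2.248e-07) = 0.9554 Ω
Section 2: A = π(0.0799/2 mm)² = π(3.9950e-05 m)² = 5.014e-09 m²
R₂ = (2.50×10^-8)(294)/(5.014e-09) = 1466 Ω
R = R₁ + R₂ = 1467 Ω
V = IR = 11.4 × 1467 = 16700 V

16700 V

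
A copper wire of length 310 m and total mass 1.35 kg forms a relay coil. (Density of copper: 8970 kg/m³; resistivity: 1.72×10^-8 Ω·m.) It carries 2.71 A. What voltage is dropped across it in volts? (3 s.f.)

A = m/(density·L) = 1.35/(8970×310) = 4.8549e-07 m²
R = ρL/A = (1.72×10^-8)(310)/(4.8549e-07) = 10.98 Ω
V = IR = 2.71 × 10.98 = 29.8 V

29.8 V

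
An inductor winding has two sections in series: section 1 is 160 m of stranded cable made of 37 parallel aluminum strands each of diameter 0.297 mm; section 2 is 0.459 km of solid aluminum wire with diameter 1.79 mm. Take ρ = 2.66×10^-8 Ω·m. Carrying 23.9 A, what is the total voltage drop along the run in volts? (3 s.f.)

156 V

Section 1: A_strand = π(1.4850e-04)² = 6.928e-08 m²; R₁ = ρL/(N·A_s) = (2.66×10^-8)(160)/(37×6.928e-08) = 1.66 Ω
Section 2: A = π(d/2)² = π(8.9500e-04 m)² = 2.516e-06 m²
R₂ = (2.66×10^-8)(459)/(2.516e-06) = 4.852 Ω
R = R₁ + R₂ = 6.512 Ω
V = IR = 23.9 × 6.512 = 156 V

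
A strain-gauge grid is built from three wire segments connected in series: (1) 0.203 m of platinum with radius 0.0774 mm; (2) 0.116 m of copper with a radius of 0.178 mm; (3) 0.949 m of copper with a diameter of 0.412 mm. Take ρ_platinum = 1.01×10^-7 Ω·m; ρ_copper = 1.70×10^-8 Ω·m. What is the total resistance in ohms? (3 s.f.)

1.23 Ω

Seg 1: A = πr² = π(7.7400e-05 m)² = 1.882e-08 m²
R_1 = (1.01×10^-7)(0.203)/(1.882e-08) = 1.089 Ω
Seg 2: A = πr² = π(1.7800e-04 m)² = 9.954e-08 m²
R_2 = (1.70×10^-8)(0.116)/(9.954e-08) = 0.01981 Ω
Seg 3: A = π(d/2)² = π(2.0600e-04 m)² = 1.333e-07 m²
R_3 = (1.70×10^-8)(0.949)/(1.333e-07) = 0.121 Ω
R_total = R_1 + R_2 + R_3 = 1.23 Ω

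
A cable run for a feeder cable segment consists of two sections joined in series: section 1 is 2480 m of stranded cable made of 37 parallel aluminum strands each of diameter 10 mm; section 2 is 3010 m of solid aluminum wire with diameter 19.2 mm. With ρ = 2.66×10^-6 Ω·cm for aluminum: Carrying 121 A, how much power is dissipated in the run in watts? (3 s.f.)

4380 W

ρ = 2.66×10^-6 Ω·cm = 2.66×10^-8 Ω·m
Section 1: A_strand = π(5.0000e-03)² = 7.854e-05 m²; R₁ = ρL/(N·A_s) = (2.66×10^-8)(2480)/(37×7.854e-05) = 0.0227 Ω
Section 2: A = π(d/2)² = π(9.6000e-03 m)² = 2.895e-04 m²
R₂ = (2.66×10^-8)(3010)/(2.895e-04) = 0.2765 Ω
R = R₁ + R₂ = 0.2992 Ω
P = I²R = (121)² × 0.2992 = 4380 W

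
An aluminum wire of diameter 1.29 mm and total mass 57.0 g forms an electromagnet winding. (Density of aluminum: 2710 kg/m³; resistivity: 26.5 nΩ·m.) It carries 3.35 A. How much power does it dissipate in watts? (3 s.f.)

ρ = 26.5 nΩ·m = 2.65×10^-8 Ω·m
A = π(d/2)² = π(6.4500e-04 m)² = 1.3070e-06 m²
L = m/(density·A) = 0.057/(2710×1.3070e-06) = 16.09 m
R = ρL/A = (2.65×10^-8)(16.09)/(1.3070e-06) = 0.3263 Ω
P = I²R = (3.35)² × 0.3263 = 3.66 W

3.66 W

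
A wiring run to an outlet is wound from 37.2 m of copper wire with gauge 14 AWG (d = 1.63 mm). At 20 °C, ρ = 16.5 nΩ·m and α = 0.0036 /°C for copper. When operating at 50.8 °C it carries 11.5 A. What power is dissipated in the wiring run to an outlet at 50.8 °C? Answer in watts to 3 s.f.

ρ = 16.5 nΩ·m = 1.65×10^-8 Ω·m
A = π(1.63/2 mm)² = π(8.1500e-04 m)² = 2.087e-06 m²
R₍20₎ = ρL/A = (1.65×10^-8)(37.2)/(2.087e-06) = 0.2941 Ω
R₍50.8₎ = R₍20₎(1 + αΔT) = 0.2941 × (1 + 0.0036×30.8) = 0.3268 Ω
P = I²R = (11.5)² × 0.3268 = 43.2 W

43.2 W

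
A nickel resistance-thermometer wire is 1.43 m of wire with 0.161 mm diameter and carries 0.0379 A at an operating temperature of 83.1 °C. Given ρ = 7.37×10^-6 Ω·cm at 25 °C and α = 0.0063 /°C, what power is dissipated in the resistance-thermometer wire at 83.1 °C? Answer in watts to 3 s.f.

ρ = 7.37×10^-6 Ω·cm = 7.37×10^-8 Ω·m
A = π(d/2)² = π(8.0500e-05 m)² = 2.036e-08 m²
R₍25₎ = ρL/A = (7.37×10^-8)(1.43)/(2.036e-08) = 5.177 Ω
R₍83.1₎ = R₍25₎(1 + αΔT) = 5.177 × (1 + 0.0063×58.1) = 7.072 Ω
P = I²R = (0.0379)² × 7.072 = 0.0102 W

0.0102 W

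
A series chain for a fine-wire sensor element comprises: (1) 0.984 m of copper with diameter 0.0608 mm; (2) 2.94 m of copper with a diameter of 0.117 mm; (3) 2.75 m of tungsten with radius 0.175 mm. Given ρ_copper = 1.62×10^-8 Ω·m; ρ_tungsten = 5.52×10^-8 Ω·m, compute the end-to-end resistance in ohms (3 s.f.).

Seg 1: A = π(d/2)² = π(3.0400e-05 m)² = 2.903e-09 m²
R_1 = (1.62×10^-8)(0.984)/(2.903e-09) = 5.491 Ω
Seg 2: A = π(d/2)² = π(5.8500e-05 m)² = 1.075e-08 m²
R_2 = (1.62×10^-8)(2.94)/(1.075e-08) = 4.43 Ω
Seg 3: A = πr² = π(1.7500e-04 m)² = 9.621e-08 m²
R_3 = (5.52×10^-8)(2.75)/(9.621e-08) = 1.578 Ω
R_total = R_1 + R_2 + R_3 = 11.5 Ω

11.5 Ω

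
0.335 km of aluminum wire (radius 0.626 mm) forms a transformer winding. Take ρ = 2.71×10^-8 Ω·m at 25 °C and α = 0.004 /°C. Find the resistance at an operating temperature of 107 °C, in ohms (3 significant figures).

A = πr² = π(6.2600e-04 m)² = 1.231e-06 m²
R₍25°C₎ = ρL/A = (2.71×10^-8)(335)/(1.231e-06) = 7.374 Ω
R = R₀(1 + αΔT) = 7.374(1 + 0.004×82) = 9.79 Ω

9.79 Ω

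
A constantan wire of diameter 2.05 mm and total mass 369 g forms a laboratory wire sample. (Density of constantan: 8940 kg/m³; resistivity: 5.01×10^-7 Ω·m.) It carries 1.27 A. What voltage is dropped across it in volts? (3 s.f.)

2.41 V

A = π(d/2)² = π(1.0250e-03 m)² = 3.3006e-06 m²
L = m/(density·A) = 0.369/(8940×3.3006e-06) = 12.51 m
R = ρL/A = (5.01×10^-7)(12.51)/(3.3006e-06) = 1.898 Ω
V = IR = 1.27 × 1.898 = 2.41 V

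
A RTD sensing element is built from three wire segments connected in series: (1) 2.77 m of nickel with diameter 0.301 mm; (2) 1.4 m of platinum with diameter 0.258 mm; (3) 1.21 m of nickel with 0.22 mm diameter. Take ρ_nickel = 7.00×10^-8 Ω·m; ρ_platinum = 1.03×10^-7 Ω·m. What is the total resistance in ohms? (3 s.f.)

Seg 1: A = π(d/2)² = π(1.5050e-04 m)² = 7.116e-08 m²
R_1 = (7.00×10^-8)(2.77)/(7.116e-08) = 2.725 Ω
Seg 2: A = π(d/2)² = π(1.2900e-04 m)² = 5.228e-08 m²
R_2 = (1.03×10^-7)(1.4)/(5.228e-08) = 2.758 Ω
Seg 3: A = π(d/2)² = π(1.1000e-04 m)² = 3.801e-08 m²
R_3 = (7.00×10^-8)(1.21)/(3.801e-08) = 2.228 Ω
R_total = R_1 + R_2 + R_3 = 7.71 Ω

7.71 Ω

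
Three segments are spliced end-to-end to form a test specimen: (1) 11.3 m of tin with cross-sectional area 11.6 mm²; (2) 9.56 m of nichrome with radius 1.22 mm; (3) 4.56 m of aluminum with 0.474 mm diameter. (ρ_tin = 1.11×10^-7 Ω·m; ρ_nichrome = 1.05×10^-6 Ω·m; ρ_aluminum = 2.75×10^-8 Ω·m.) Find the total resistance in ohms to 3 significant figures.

Seg 1: A = 11.6 mm² = 1.160e-05 m²
R_1 = (1.11×10^-7)(11.3)/(1.160e-05) = 0.1081 Ω
Seg 2: A = πr² = π(1.2200e-03 m)² = 4.676e-06 m²
R_2 = (1.05×10^-6)(9.56)/(4.676e-06) = 2.147 Ω
Seg 3: A = π(d/2)² = π(2.3700e-04 m)² = 1.765e-07 m²
R_3 = (2.75×10^-8)(4.56)/(1.765e-07) = 0.7106 Ω
R_total = R_1 + R_2 + R_3 = 2.97 Ω

2.97 Ω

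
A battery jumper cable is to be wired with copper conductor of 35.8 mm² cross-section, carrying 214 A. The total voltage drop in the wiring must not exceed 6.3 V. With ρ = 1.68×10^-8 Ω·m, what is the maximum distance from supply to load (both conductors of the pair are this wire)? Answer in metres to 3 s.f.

A = 35.8 mm² = 3.580e-05 m²
L_max = V_max·A/(2·ρI) = (6.3)(3.580e-05)/(2×1.68×10^-8×214) = 31.4 m

31.4 m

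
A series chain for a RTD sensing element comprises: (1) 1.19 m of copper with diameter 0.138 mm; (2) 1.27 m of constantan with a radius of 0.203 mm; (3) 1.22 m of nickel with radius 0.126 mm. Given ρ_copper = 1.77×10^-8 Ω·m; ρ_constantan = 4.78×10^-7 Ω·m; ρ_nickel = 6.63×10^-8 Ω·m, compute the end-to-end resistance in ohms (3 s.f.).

7.72 Ω

Seg 1: A = π(d/2)² = π(6.9000e-05 m)² = 1.496e-08 m²
R_1 = (1.77×10^-8)(1.19)/(1.496e-08) = 1.408 Ω
Seg 2: A = πr² = π(2.0300e-04 m)² = 1.295e-07 m²
R_2 = (4.78×10^-7)(1.27)/(1.295e-07) = 4.689 Ω
Seg 3: A = πr² = π(1.2600e-04 m)² = 4.988e-08 m²
R_3 = (6.63×10^-8)(1.22)/(4.988e-08) = 1.622 Ω
R_total = R_1 + R_2 + R_3 = 7.72 Ω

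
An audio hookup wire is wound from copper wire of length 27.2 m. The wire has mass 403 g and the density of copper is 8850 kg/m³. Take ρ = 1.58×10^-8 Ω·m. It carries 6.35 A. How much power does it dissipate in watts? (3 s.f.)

10.4 W

A = m/(density·L) = 0.403/(8850×27.2) = 1.6741e-06 m²
R = ρL/A = (1.58×10^-8)(27.2)/(1.6741e-06) = 0.2567 Ω
P = I²R = (6.35)² × 0.2567 = 10.4 W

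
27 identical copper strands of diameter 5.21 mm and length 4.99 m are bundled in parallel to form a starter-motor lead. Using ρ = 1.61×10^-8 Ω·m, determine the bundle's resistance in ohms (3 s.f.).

A_strand = π(2.6050e-03 m)² = 2.132e-05 m²
R_strand = ρL/A = (1.61×10^-8)(4.99)/(2.132e-05) = 0.003768 Ω
R_total = R_strand/N = 0.003768/27 = 1.40×10^-4 Ω

1.40×10^-4 Ω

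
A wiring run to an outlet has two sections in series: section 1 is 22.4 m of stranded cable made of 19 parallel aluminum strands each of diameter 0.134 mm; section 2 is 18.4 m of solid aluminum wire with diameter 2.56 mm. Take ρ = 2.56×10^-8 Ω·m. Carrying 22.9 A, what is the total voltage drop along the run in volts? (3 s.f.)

51.1 V

Section 1: A_strand = π(6.7000e-05)² = 1.410e-08 m²; R₁ = ρL/(N·A_s) = (2.56×10^-8)(22.4)/(19×1.410e-08) = 2.14 Ω
Section 2: A = π(d/2)² = π(1.2800e-03 m)² = 5.147e-06 m²
R₂ = (2.56×10^-8)(18.4)/(5.147e-06) = 0.09151 Ω
R = R₁ + R₂ = 2.232 Ω
V = IR = 22.9 × 2.232 = 51.1 V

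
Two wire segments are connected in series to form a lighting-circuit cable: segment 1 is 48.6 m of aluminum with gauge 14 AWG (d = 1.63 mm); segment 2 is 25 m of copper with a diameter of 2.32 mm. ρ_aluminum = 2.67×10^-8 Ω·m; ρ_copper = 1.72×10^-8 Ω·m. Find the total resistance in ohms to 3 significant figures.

0.724 Ω

Segment 1: A = π(1.63/2 mm)² = π(8.1500e-04 m)² = 2.087e-06 m²
R₁ = ρL/A = (2.67×10^-8)(48.6)/(2.087e-06) = 0.6218 Ω
Segment 2: A = π(d/2)² = π(1.1600e-03 m)² = 4.227e-06 m²
R₂ = (1.72×10^-8)(25)/(4.227e-06) = 0.1017 Ω
R = R₁ + R₂ = 0.724 Ω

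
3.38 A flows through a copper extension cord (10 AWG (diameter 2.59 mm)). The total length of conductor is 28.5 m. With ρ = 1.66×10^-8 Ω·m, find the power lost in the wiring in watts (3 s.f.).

A = π(2.59/2 mm)² = π(1.2950e-03 m)² = 5.269e-06 m²
R = ρL/A = (1.66×10^-8)(28.5)/(5.269e-06) = 0.0898 Ω
P = I²R = (3.38)² × 0.0898 = 1.03 W

1.03 W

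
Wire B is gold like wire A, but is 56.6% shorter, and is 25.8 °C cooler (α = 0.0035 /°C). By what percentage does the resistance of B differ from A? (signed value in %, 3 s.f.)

-60.5%

R ∝ ρL/d² with ρ ∝ (1+αΔT), so R_B/R_A = (1 − 56.6/100) × (1 − 0.0035×25.8)
= 0.434 × 0.9097 = 0.3948
(R_B − R_A)/R_A = 0.3948 − 1 = -60.5%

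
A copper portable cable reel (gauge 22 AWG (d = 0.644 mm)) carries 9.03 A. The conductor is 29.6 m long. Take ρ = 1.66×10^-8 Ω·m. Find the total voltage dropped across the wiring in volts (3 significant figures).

A = π(0.644/2 mm)² = π(3.2200e-04 m)² = 3.257e-07 m²
R = ρL/A = (1.66×10^-8)(29.6)/(3.257e-07) = 1.508 Ω
V = IR = 9.03 × 1.508 = 13.6 V

13.6 V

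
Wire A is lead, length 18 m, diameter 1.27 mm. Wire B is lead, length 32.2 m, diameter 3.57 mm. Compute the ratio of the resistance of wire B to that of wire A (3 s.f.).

R ∝ ρL/d², so R_B/R_A = (L_B/L_A) × (d_A/d_B)²
= (32.2/18) × (1.27/3.57)² = 0.226

0.226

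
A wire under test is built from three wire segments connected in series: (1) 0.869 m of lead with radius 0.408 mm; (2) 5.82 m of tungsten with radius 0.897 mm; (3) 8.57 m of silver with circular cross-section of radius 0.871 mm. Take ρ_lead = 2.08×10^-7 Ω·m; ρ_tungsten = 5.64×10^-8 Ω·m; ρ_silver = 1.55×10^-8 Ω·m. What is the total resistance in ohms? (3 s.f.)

0.531 Ω

Seg 1: A = πr² = π(4.0800e-04 m)² = 5.230e-07 m²
R_1 = (2.08×10^-7)(0.869)/(5.230e-07) = 0.3456 Ω
Seg 2: A = πr² = π(8.9700e-04 m)² = 2.528e-06 m²
R_2 = (5.64×10^-8)(5.82)/(2.528e-06) = 0.1299 Ω
Seg 3: A = πr² = π(8.7100e-04 m)² = 2.383e-06 m²
R_3 = (1.55×10^-8)(8.57)/(2.383e-06) = 0.05573 Ω
R_total = R_1 + R_2 + R_3 = 0.531 Ω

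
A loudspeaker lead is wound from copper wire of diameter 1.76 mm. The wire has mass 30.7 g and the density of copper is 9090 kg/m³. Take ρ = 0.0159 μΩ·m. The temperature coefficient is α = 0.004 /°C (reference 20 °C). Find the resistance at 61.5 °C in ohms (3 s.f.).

0.0106 Ω

ρ = 0.0159 μΩ·m = 1.59×10^-8 Ω·m
A = π(d/2)² = π(8.8000e-04 m)² = 2.4328e-06 m²
L = m/(density·A) = 0.0307/(9090×2.4328e-06) = 1.388 m
R = ρL/A = (1.59×10^-8)(1.388)/(2.4328e-06) = 0.009073 Ω
R(61.5 °C) = 0.009073 × (1 + 0.004×41.5) = 0.0106 Ω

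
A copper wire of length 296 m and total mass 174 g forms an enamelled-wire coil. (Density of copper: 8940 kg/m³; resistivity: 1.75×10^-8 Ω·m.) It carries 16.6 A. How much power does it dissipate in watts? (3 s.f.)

A = m/(density·L) = 0.174/(8940×296) = 6.5754e-08 m²
R = ρL/A = (1.75×10^-8)(296)/(6.5754e-08) = 78.78 Ω
P = I²R = (16.6)² × 78.78 = 21700 W

21700 W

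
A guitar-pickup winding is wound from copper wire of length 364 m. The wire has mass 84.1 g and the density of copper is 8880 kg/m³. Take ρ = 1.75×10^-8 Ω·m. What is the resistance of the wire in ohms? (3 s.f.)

245 Ω

A = m/(density·L) = 0.0841/(8880×364) = 2.6018e-08 m²
R = ρL/A = (1.75×10^-8)(364)/(2.6018e-08) = 245 Ω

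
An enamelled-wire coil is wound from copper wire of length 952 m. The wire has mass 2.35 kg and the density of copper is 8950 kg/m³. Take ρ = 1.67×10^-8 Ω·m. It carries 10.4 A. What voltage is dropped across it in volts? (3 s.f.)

A = m/(density·L) = 2.35/(8950×952) = 2.7581e-07 m²
R = ρL/A = (1.67×10^-8)(952)/(2.7581e-07) = 57.64 Ω
V = IR = 10.4 × 57.64 = 599 V

599 V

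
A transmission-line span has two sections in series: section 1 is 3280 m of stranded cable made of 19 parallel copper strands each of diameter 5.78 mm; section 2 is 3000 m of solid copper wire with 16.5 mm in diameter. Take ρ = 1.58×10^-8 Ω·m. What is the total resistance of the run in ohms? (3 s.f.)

0.326 Ω

Section 1: A_strand = π(2.8900e-03)² = 2.624e-05 m²; R₁ = ρL/(N·A_s) = (1.58×10^-8)(3280)/(19×2.624e-05) = 0.104 Ω
Section 2: A = π(d/2)² = π(8.2500e-03 m)² = 2.138e-04 m²
R₂ = (1.58×10^-8)(3000)/(2.138e-04) = 0.2217 Ω
R = R₁ + R₂ = 0.326 Ω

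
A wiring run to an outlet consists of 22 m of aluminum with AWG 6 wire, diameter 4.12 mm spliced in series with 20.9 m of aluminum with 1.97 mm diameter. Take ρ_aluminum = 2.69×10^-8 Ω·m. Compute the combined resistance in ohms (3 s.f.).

0.229 Ω

Segment 1: A = π(4.12/2 mm)² = π(2.0600e-03 m)² = 1.333e-05 m²
R₁ = ρL/A = (2.69×10^-8)(22)/(1.333e-05) = 0.04439 Ω
Segment 2: A = π(d/2)² = π(9.8500e-04 m)² = 3.048e-06 m²
R₂ = (2.69×10^-8)(20.9)/(3.048e-06) = 0.1844 Ω
R = R₁ + R₂ = 0.229 Ω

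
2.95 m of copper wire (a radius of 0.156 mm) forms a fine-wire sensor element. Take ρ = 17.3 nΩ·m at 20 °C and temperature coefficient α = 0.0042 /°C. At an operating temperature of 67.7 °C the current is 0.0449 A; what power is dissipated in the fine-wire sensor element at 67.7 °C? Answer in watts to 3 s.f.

0.00162 W

ρ = 17.3 nΩ·m = 1.73×10^-8 Ω·m
A = πr² = π(1.5600e-04 m)² = 7.645e-08 m²
R₍20₎ = ρL/A = (1.73×10^-8)(2.95)/(7.645e-08) = 0.6675 Ω
R₍67.7₎ = R₍20₎(1 + αΔT) = 0.6675 × (1 + 0.0042×47.7) = 0.8013 Ω
P = I²R = (0.0449)² × 0.8013 = 0.00162 W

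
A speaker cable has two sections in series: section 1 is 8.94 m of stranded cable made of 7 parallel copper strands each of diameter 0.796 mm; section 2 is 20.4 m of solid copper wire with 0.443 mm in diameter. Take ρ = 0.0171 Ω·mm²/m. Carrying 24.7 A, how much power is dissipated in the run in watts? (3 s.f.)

ρ = 0.0171 Ω·mm²/m = 1.71×10^-8 Ω·m
Section 1: A_strand = π(3.9800e-04)² = 4.976e-07 m²; R₁ = ρL/(N·A_s) = (1.71×10^-8)(8.94)/(7×4.976e-07) = 0.04389 Ω
Section 2: A = π(d/2)² = π(2.2150e-04 m)² = 1.541e-07 m²
R₂ = (1.71×10^-8)(20.4)/(1.541e-07) = 2.263 Ω
R = R₁ + R₂ = 2.307 Ω
P = I²R = (24.7)² × 2.307 = 1410 W

1410 W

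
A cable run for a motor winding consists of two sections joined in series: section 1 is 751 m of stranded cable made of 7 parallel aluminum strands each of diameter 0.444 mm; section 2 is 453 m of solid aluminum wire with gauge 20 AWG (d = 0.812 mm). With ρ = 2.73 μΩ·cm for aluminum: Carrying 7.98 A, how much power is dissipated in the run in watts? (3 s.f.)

ρ = 2.73 μΩ·cm = 2.73×10^-8 Ω·m
Section 1: A_strand = π(2.2200e-04)² = 1.548e-07 m²; R₁ = ρL/(N·A_s) = (2.73×10^-8)(751)/(7×1.548e-07) = 18.92 Ω
Section 2: A = π(0.812/2 mm)² = π(4.0600e-04 m)² = 5.178e-07 m²
R₂ = (2.73×10^-8)(453)/(5.178e-07) = 23.88 Ω
R = R₁ + R₂ = 42.8 Ω
P = I²R = (7.98)² × 42.8 = 2730 W

2730 W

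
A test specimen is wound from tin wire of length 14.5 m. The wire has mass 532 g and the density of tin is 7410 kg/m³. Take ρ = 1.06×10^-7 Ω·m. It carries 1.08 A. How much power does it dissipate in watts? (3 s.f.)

A = m/(density·L) = 0.532/(7410×14.5) = 4.9514e-06 m²
R = ρL/A = (1.06×10^-7)(14.5)/(4.9514e-06) = 0.3104 Ω
P = I²R = (1.08)² × 0.3104 = 0.362 W

0.362 W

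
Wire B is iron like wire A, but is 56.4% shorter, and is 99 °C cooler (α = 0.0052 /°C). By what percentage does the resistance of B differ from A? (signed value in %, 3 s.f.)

-78.8%

R ∝ ρL/d² with ρ ∝ (1+αΔT), so R_B/R_A = (1 − 56.4/100) × (1 − 0.0052×99)
= 0.436 × 0.4852 = 0.2115
(R_B − R_A)/R_A = 0.2115 − 1 = -78.8%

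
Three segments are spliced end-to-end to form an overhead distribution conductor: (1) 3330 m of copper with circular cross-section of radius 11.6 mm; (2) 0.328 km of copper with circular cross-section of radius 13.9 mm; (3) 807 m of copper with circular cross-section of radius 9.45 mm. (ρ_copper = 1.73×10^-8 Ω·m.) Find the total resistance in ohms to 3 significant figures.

Seg 1: A = πr² = π(1.1600e-02 m)² = 4.227e-04 m²
R_1 = (1.73×10^-8)(3330)/(4.227e-04) = 0.1363 Ω
Seg 2: A = πr² = π(1.3900e-02 m)² = 6.070e-04 m²
R_2 = (1.73×10^-8)(328)/(6.070e-04) = 0.009348 Ω
Seg 3: A = πr² = π(9.4500e-03 m)² = 2.806e-04 m²
R_3 = (1.73×10^-8)(807)/(2.806e-04) = 0.04976 Ω
R_total = R_1 + R_2 + R_3 = 0.195 Ω

0.195 Ω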